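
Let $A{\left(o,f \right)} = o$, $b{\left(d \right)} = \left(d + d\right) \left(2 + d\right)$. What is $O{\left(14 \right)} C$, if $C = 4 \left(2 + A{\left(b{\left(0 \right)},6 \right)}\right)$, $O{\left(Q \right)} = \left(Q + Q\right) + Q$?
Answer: $336$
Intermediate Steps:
$b{\left(d \right)} = 2 d \left(2 + d\right)$
$O{\left(Q \right)} = 3 Q$ ($O{\left(Q \right)} = 2 Q + Q = 3 Q$)
$C = 8$ ($C = 4 \left(2 + 2 \cdot 0 \left(2 + 0\right)\right) = 4 \left(2 + 2 \cdot 0 \cdot 2\right) = 4 \left(2 + 0\right) = 4 \cdot 2 = 8$)
$O{\left(14 \right)} C = 3 \cdot 14 \cdot 8 = 42 \cdot 8 = 336$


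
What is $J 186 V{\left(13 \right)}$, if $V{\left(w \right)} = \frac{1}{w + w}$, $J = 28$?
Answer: $\frac{2604}{13} \approx 200.31$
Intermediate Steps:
$V{\left(w \right)} = \frac{1}{2 w}$
$J 186 V{\left(13 \right)} = 28 \cdot 186 \frac{1}{2 \cdot 13} = 5208 \cdot \frac{1}{2} \cdot \frac{1}{13} = 5208 \cdot \frac{1}{26} = \frac{2604}{13}$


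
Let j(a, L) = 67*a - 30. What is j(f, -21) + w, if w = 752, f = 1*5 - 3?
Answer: 856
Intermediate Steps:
f = 2 (f = 5 - 3 = 2)
j(a, L) = -30 + 67*a
j(f, -21) + w = (-30 + 67*2) + 752 = (-30 + 134) + 752 = 104 + 752 = 856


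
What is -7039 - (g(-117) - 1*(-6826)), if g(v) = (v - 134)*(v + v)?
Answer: -72599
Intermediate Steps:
g(v) = 2*v*(-134 + v) (g(v) = (-134 + v)*(2*v) = 2*v*(-134 + v))
-7039 - (g(-117) - 1*(-6826)) = -7039 - (2*(-117)*(-134 - 117) - 1*(-6826)) = -7039 - (2*(-117)*(-251) + 6826) = -7039 - (58734 + 6826) = -7039 - 1*65560 = -7039 - 65560 = -72599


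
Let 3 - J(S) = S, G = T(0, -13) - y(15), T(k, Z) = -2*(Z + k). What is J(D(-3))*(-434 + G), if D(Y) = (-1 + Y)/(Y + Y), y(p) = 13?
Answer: -2947/3 ≈ -982.33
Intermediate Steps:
T(k, Z) = -2*Z - 2*k
D(Y) = (-1 + Y)/(2*Y) (D(Y) = (-1 + Y)/((2*Y)) = (-1 + Y)*(1/(2*Y)) = (-1 + Y)/(2*Y))
G = 13 (G = (-2*(-13) - 2*0) - 1*13 = (26 + 0) - 13 = 26 - 13 = 13)
J(S) = 3 - S
J(D(-3))*(-434 + G) = (3 - (-1 - 3)/(2*(-3)))*(-434 + 13) = (3 - (-1)*(-4)/(2*3))*(-421) = (3 - 1*2/3)*(-421) = (3 - 2/3)*(-421) = (7/3)*(-421) = -2947/3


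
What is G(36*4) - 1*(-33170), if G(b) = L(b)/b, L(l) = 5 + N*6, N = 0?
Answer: 4776485/144 ≈ 33170.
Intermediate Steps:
L(l) = 5 (L(l) = 5 + 0*6 = 5 + 0 = 5)
G(b) = 5/b
G(36*4) - 1*(-33170) = 5/((36*4)) - 1*(-33170) = 5/144 + 33170 = 4776485/144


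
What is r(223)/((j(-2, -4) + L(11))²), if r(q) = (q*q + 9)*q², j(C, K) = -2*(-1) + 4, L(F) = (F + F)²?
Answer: 1236710501/120050 ≈ 10302.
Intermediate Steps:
L(F) = 4*F² (L(F) = (2*F)² = 4*F²)
j(C, K) = 6 (j(C, K) = 2 + 4 = 6)
r(q) = q²*(9 + q²) (r(q) = (q² + 9)*q² = (9 + q²)*q² = q²*(9 + q²))
r(223)/((j(-2, -4) + L(11))²) = (223²*(9 + 223²))/((6 + 4*11²)²) = (49729*(9 + 49729))/((6 + 4*121)²) = (49729*49738)/((6 + 484)²) = 2473421002/(490²) = 2473421002/240100 = 2473421002*(1/240100) = 1236710501/120050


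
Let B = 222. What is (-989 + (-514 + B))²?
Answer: 1640961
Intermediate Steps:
(-989 + (-514 + B))² = (-989 + (-514 + 222))² = (-989 - 292)² = (-1281)² = 1640961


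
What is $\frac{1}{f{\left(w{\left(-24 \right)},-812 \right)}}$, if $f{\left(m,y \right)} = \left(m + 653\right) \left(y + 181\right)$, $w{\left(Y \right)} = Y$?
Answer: $- \frac{1}{396899} \approx -2.5195 \cdot 10^{-6}$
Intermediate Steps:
$f{\left(m,y \right)} = \left(181 + y\right) \left(653 + m\right)$ ($f{\left(m,y \right)} = \left(653 + m\right) \left(181 + y\right) = \left(181 + y\right) \left(653 + m\right)$)
$\frac{1}{f{\left(w{\left(-24 \right)},-812 \right)}} = \frac{1}{118193 + 181 \left(-24\right) + 653 \left(-812\right) - -19488} = \frac{1}{118193 - 4344 - 530236 + 19488} = \frac{1}{-396899} = - \frac{1}{396899}$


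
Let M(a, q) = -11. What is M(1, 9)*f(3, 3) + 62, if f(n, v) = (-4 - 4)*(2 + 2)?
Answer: 414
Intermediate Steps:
f(n, v) = -32 (f(n, v) = -8*4 = -32)
M(1, 9)*f(3, 3) + 62 = -11*(-32) + 62 = 352 + 62 = 414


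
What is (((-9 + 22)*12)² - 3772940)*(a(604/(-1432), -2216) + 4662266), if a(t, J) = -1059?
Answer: -17473019205028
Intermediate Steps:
(((-9 + 22)*12)² - 3772940)*(a(604/(-1432), -2216) + 4662266) = (((-9 + 22)*12)² - 3772940)*(-1059 + 4662266) = ((13*12)² - 3772940)*4661207 = (156² - 3772940)*4661207 = (24336 - 3772940)*4661207 = -3748604*4661207 = -17473019205028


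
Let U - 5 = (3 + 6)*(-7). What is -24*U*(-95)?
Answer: -132240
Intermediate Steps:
U = -58 (U = 5 + (3 + 6)*(-7) = 5 + 9*(-7) = 5 - 63 = -58)
-24*U*(-95) = -24*(-58)*(-95) = 1392*(-95) = -132240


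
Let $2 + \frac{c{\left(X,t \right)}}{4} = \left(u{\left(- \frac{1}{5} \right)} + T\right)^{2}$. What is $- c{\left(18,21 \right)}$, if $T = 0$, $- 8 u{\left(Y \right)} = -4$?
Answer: $7$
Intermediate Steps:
$u{\left(Y \right)} = \frac{1}{2}$ ($u{\left(Y \right)} = \left(- \frac{1}{8}\right) \left(-4\right) = \frac{1}{2}$)
$c{\left(X,t \right)} = -7$ ($c{\left(X,t \right)} = -8 + 4 \left(\frac{1}{2} + 0\right)^{2} = -8 + \frac{4}{4} = -8 + 4 \cdot \frac{1}{4} = -8 + 1 = -7$)
$- c{\left(18,21 \right)} = \left(-1\right) \left(-7\right) = 7$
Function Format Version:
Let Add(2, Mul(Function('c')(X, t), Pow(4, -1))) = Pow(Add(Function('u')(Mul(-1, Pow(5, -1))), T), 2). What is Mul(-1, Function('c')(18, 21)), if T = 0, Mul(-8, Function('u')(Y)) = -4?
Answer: 7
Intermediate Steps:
Function('u')(Y) = Rational(1, 2) (Function('u')(Y) = Mul(Rational(-1, 8), -4) = Rational(1, 2))
Function('c')(X, t) = -7 (Function('c')(X, t) = Add(-8, Mul(4, Pow(Add(Rational(1, 2), 0), 2))) = Add(-8, Mul(4, Pow(Rational(1, 2), 2))) = Add(-8, Mul(4, Rational(1, 4))) = Add(-8, 1) = -7)
Mul(-1, Function('c')(18, 21)) = Mul(-1, -7) = 7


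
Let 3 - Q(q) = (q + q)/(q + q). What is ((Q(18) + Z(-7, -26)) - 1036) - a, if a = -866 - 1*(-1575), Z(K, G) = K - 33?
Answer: -1783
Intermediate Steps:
Z(K, G) = -33 + K
Q(q) = 2 (Q(q) = 3 - (q + q)/(q + q) = 3 - 2*q/(2*q) = 3 - 2*q*1/(2*q) = 3 - 1*1 = 3 - 1 = 2)
a = 709 (a = -866 + 1575 = 709)
((Q(18) + Z(-7, -26)) - 1036) - a = ((2 + (-33 - 7)) - 1036) - 1*709 = ((2 - 40) - 1036) - 709 = (-38 - 1036) - 709 = -1074 - 709 = -1783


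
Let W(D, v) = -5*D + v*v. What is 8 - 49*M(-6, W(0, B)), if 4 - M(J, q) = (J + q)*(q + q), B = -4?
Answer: 15492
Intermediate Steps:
W(D, v) = v**2 - 5*D (W(D, v) = -5*D + v**2 = v**2 - 5*D)
M(J, q) = 4 - 2*q*(J + q) (M(J, q) = 4 - (J + q)*(q + q) = 4 - (J + q)*2*q = 4 - 2*q*(J + q))
8 - 49*M(-6, W(0, B)) = 8 - 49*(4 - 2*((-4)**2 - 5*0)**2 - 2*(-6)*((-4)**2 - 5*0)) = 8 - 49*(4 - 2*(16 + 0)**2 - 2*(-6)*(16 + 0)) = 8 - 49*(4 - 2*16**2 - 2*(-6)*16) = 8 - 49*(4 - 2*256 + 192) = 8 - 49*(4 - 512 + 192) = 8 - 49*(-316) = 8 + 15484 = 15492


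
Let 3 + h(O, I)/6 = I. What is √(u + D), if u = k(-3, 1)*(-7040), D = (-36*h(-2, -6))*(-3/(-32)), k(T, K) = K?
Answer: I*√27431/2 ≈ 82.812*I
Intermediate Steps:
h(O, I) = -18 + 6*I
D = 729/4 (D = (-36*(-18 + 6*(-6)))*(-3/(-32)) = (-36*(-18 - 36))*(-3*(-1/32)) = -36*(-54)*(3/32) = 1944*(3/32) = 729/4 ≈ 182.25)
u = -7040 (u = 1*(-7040) = -7040)
√(u + D) = √(-7040 + 729/4) = √(-27431/4) = I*√27431/2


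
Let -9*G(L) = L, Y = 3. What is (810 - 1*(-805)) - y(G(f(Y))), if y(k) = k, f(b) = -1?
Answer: 14534/9 ≈ 1614.9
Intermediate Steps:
G(L) = -L/9
(810 - 1*(-805)) - y(G(f(Y))) = (810 - 1*(-805)) - (-1)*(-1)/9 = (810 + 805) - 1*1/9 = 1615 - 1/9 = 14534/9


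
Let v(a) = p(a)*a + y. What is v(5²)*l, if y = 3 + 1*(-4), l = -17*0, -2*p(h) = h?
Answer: 0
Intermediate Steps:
p(h) = -h/2
l = 0
y = -1 (y = 3 - 4 = -1)
v(a) = -1 - a²/2 (v(a) = (-a/2)*a - 1 = -a²/2 - 1 = -1 - a²/2)
v(5²)*l = (-1 - (5²)²/2)*0 = (-1 - ½*25²)*0 = (-1 - ½*625)*0 = (-1 - 625/2)*0 = -627/2*0 = 0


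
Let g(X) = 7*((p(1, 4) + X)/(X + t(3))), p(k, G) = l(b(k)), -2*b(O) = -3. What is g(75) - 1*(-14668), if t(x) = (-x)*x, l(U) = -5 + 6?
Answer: 484310/33 ≈ 14676.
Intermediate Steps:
b(O) = 3/2 (b(O) = -½*(-3) = 3/2)
l(U) = 1
t(x) = -x²
p(k, G) = 1
g(X) = 7*(1 + X)/(-9 + X) (g(X) = 7*((1 + X)/(X - 1*3²)) = 7*((1 + X)/(X - 1*9)) = 7*((1 + X)/(X - 9)) = 7*((1 + X)/(-9 + X)) = 7*(1 + X)/(-9 + X))
g(75) - 1*(-14668) = 7*(1 + 75)/(-9 + 75) - 1*(-14668) = 7*76/66 + 14668 = 7*(1/66)*76 + 14668 = 266/33 + 14668 = 484310/33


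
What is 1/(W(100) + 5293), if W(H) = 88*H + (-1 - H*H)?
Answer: 1/4092 ≈ 0.00024438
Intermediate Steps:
W(H) = -1 - H**2 + 88*H (W(H) = 88*H + (-1 - H**2) = -1 - H**2 + 88*H)
1/(W(100) + 5293) = 1/((-1 - 1*100**2 + 88*100) + 5293) = 1/((-1 - 1*10000 + 8800) + 5293) = 1/((-1 - 10000 + 8800) + 5293) = 1/(-1201 + 5293) = 1/4092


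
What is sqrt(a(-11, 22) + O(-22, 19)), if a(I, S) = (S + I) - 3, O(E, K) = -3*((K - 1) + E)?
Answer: 2*sqrt(5) ≈ 4.4721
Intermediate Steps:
O(E, K) = 3 - 3*E - 3*K (O(E, K) = -3*((-1 + K) + E) = -3*(-1 + E + K) = 3 - 3*E - 3*K)
a(I, S) = -3 + I + S (a(I, S) = (I + S) - 3 = -3 + I + S)
sqrt(a(-11, 22) + O(-22, 19)) = sqrt((-3 - 11 + 22) + (3 - 3*(-22) - 3*19)) = sqrt(8 + (3 + 66 - 57)) = sqrt(8 + 12) = sqrt(20) = 2*sqrt(5)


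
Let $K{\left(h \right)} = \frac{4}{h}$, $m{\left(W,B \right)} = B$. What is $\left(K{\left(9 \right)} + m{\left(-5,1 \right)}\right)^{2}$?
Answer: $\frac{169}{81} \approx 2.0864$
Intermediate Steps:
$\left(K{\left(9 \right)} + m{\left(-5,1 \right)}\right)^{2} = \left(\frac{4}{9} + 1\right)^{2} = \left(\frac{13}{9}\right)^{2} = \frac{169}{81}$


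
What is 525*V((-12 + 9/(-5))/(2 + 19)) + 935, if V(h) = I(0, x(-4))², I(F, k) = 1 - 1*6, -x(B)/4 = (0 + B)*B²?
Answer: 14060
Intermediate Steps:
x(B) = -4*B³ (x(B) = -4*(0 + B)*B² = -4*B*B² = -4*B³)
I(F, k) = -5 (I(F, k) = 1 - 6 = -5)
V(h) = 25 (V(h) = (-5)² = 25)
525*V((-12 + 9/(-5))/(2 + 19)) + 935 = 525*25 + 935 = 13125 + 935 = 14060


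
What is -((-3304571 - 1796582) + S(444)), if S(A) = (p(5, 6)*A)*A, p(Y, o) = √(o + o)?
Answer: 5101153 - 394272*√3 ≈ 4.4183e+6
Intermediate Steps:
p(Y, o) = √2*√o (p(Y, o) = √(2*o) = √2*√o)
S(A) = 2*√3*A² (S(A) = ((√2*√6)*A)*A = ((2*√3)*A)*A = (2*A*√3)*A = 2*√3*A²)
-((-3304571 - 1796582) + S(444)) = -((-3304571 - 1796582) + 2*√3*444²) = -(-5101153 + 2*√3*197136) = -(-5101153 + 394272*√3) = 5101153 - 394272*√3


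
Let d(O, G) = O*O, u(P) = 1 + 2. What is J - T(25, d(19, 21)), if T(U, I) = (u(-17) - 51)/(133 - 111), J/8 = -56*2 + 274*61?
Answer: 1461000/11 ≈ 1.3282e+5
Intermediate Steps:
u(P) = 3
d(O, G) = O²
J = 132816 (J = 8*(-56*2 + 274*61) = 8*(-112 + 16714) = 8*16602 = 132816)
T(U, I) = -24/11 (T(U, I) = (3 - 51)/(133 - 111) = -48/22 = -48*1/22 = -24/11)
J - T(25, d(19, 21)) = 132816 - 1*(-24/11) = 132816 + 24/11 = 1461000/11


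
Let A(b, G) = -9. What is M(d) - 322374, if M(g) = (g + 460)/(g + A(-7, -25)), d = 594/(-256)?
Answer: -66739787/207 ≈ -3.2241e+5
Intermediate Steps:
d = -297/128 (d = 594*(-1/256) = -297/128 ≈ -2.3203)
M(g) = (460 + g)/(-9 + g) (M(g) = (g + 460)/(g - 9) = (460 + g)/(-9 + g))
M(d) - 322374 = (460 - 297/128)/(-9 - 297/128) - 322374 = (58583/128)/(-1449/128) - 322374 = -128/1449*58583/128 - 322374 = -8369/207 - 322374 = -66739787/207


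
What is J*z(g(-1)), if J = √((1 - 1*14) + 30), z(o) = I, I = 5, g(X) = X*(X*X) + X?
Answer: 5*√17 ≈ 20.616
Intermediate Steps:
g(X) = X + X³ (g(X) = X*X² + X = X³ + X = X + X³)
z(o) = 5
J = √17 (J = √((1 - 14) + 30) = √(-13 + 30) = √17 ≈ 4.1231)
J*z(g(-1)) = √17*5 = 5*√17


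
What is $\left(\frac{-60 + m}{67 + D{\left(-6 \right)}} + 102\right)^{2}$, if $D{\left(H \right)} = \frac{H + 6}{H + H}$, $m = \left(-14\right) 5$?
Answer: $\frac{44943616}{4489} \approx 10012.0$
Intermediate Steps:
$m = -70$
$D{\left(H \right)} = \frac{6 + H}{2 H}$
$\left(\frac{-60 + m}{67 + D{\left(-6 \right)}} + 102\right)^{2} = \left(\frac{-60 - 70}{67 + \frac{6 - 6}{2 \left(-6\right)}} + 102\right)^{2} = \left(- \frac{130}{67 + \frac{1}{2} \left(- \frac{1}{6}\right) 0} + 102\right)^{2} = \left(- \frac{130}{67 + 0} + 102\right)^{2} = \left(- \frac{130}{67} + 102\right)^{2} = \left(\frac{6704}{67}\right)^{2} = \frac{44943616}{4489}$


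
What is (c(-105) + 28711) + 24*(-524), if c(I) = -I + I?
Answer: 16135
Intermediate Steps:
c(I) = 0
(c(-105) + 28711) + 24*(-524) = (0 + 28711) + 24*(-524) = 28711 - 12576 = 16135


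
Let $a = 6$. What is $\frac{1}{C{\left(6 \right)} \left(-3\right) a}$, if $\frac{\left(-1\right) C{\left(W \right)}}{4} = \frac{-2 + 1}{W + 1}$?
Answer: $- \frac{7}{72} \approx -0.097222$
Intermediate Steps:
$C{\left(W \right)} = \frac{4}{1 + W}$ ($C{\left(W \right)} = - 4 \frac{-2 + 1}{W + 1} = - 4 \left(- \frac{1}{1 + W}\right) = \frac{4}{1 + W}$)
$\frac{1}{C{\left(6 \right)} \left(-3\right) a} = \frac{1}{\frac{4}{1 + 6} \left(-3\right) 6} = \frac{1}{\frac{4}{7} \left(-3\right) 6} = \frac{1}{\left(- \frac{12}{7}\right) 6} = \frac{1}{- \frac{72}{7}} = - \frac{7}{72}$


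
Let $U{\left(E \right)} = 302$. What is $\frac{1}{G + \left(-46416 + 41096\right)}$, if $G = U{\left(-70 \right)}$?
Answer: $- \frac{1}{5018} \approx -0.00019928$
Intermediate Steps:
$G = 302$
$\frac{1}{G + \left(-46416 + 41096\right)} = \frac{1}{302 + \left(-46416 + 41096\right)} = \frac{1}{302 - 5320} = \frac{1}{-5018} = - \frac{1}{5018}$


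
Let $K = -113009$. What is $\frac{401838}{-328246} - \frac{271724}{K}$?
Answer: $\frac{21890502781}{18547376107} \approx 1.1802$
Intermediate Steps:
$\frac{401838}{-328246} - \frac{271724}{K} = \frac{401838}{-328246} - \frac{271724}{-113009} = 401838 \left(- \frac{1}{328246}\right) - - \frac{271724}{113009} = - \frac{200919}{164123} + \frac{271724}{113009} = \frac{21890502781}{18547376107}$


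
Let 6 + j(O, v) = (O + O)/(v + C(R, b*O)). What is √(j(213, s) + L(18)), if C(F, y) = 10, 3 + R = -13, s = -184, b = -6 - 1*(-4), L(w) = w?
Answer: √8033/29 ≈ 3.0906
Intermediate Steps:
b = -2 (b = -6 + 4 = -2)
R = -16 (R = -3 - 13 = -16)
j(O, v) = -6 + 2*O/(10 + v) (j(O, v) = -6 + (O + O)/(v + 10) = -6 + (2*O)/(10 + v) = -6 + 2*O/(10 + v))
√(j(213, s) + L(18)) = √(2*(-30 + 213 - 3*(-184))/(10 - 184) + 18) = √(2*(-30 + 213 + 552)/(-174) + 18) = √(2*(-1/174)*735 + 18) = √(-245/29 + 18) = √(277/29) = √8033/29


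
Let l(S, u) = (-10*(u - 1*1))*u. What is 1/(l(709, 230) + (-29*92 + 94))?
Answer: -1/529274 ≈ -1.8894e-6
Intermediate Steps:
l(S, u) = u*(10 - 10*u) (l(S, u) = (-10*(u - 1))*u = (-10*(-1 + u))*u = (10 - 10*u)*u = u*(10 - 10*u))
1/(l(709, 230) + (-29*92 + 94)) = 1/(10*230*(1 - 1*230) + (-29*92 + 94)) = 1/(10*230*(1 - 230) + (-2668 + 94)) = 1/(10*230*(-229) - 2574) = 1/(-526700 - 2574) = 1/(-529274) = -1/529274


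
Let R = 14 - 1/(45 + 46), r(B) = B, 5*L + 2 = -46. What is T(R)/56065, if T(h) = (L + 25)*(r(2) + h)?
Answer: 3201/728845 ≈ 0.0043919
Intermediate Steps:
L = -48/5 (L = -⅖ + (⅕)*(-46) = -⅖ - 46/5 = -48/5 ≈ -9.6000)
R = 1273/91 (R = 14 - 1/91 = 1273/91 ≈ 13.989)
T(h) = 154/5 + 77*h/5 (T(h) = (-48/5 + 25)*(2 + h) = 77*(2 + h)/5 = 154/5 + 77*h/5)
T(R)/56065 = (154/5 + (77/5)*(1273/91))/56065 = (154/5 + 14003/65)*(1/56065) = (3201/13)*(1/56065) = 3201/728845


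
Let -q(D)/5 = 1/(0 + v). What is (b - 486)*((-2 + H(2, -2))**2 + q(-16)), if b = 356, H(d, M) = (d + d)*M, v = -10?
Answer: -13065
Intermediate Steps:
q(D) = 1/2 (q(D) = -5/(0 - 10) = -5/(-10) = -5*(-1/10) = 1/2)
H(d, M) = 2*M*d (H(d, M) = (2*d)*M = 2*M*d)
(b - 486)*((-2 + H(2, -2))**2 + q(-16)) = (356 - 486)*((-2 + 2*(-2)*2)**2 + 1/2) = -130*((-2 - 8)**2 + 1/2) = -130*((-10)**2 + 1/2) = -130*(100 + 1/2) = -130*201/2 = -13065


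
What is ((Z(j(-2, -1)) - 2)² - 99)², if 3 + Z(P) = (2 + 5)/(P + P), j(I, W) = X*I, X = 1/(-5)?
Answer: 1846881/256 ≈ 7214.4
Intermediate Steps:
X = -⅕ ≈ -0.20000
j(I, W) = -I/5
Z(P) = -3 + 7/(2*P) (Z(P) = -3 + (2 + 5)/(P + P) = -3 + 7/((2*P)) = -3 + 7*(1/(2*P)) = -3 + 7/(2*P))
((Z(j(-2, -1)) - 2)² - 99)² = (((-3 + 7/(2*((-⅕*(-2))))) - 2)² - 99)² = (((-3 + 7/(2*(⅖))) - 2)² - 99)² = (((-3 + (7/2)*(5/2)) - 2)² - 99)² = (((-3 + 35/4) - 2)² - 99)² = ((23/4 - 2)² - 99)² = ((15/4)² - 99)² = (225/16 - 99)² = (-1359/16)² = 1846881/256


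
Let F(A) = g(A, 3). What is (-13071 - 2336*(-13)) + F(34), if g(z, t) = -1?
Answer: 17296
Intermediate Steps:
F(A) = -1
(-13071 - 2336*(-13)) + F(34) = (-13071 - 2336*(-13)) - 1 = (-13071 + 30368) - 1 = 17297 - 1 = 17296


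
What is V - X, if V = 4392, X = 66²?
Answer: 36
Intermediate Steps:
X = 4356
V - X = 4392 - 1*4356 = 4392 - 4356 = 36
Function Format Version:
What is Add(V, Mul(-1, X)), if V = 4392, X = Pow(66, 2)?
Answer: 36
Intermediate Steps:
X = 4356
Add(V, Mul(-1, X)) = Add(4392, Mul(-1, 4356)) = Add(4392, -4356) = 36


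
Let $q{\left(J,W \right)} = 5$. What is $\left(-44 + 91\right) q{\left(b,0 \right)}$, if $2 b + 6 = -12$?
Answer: $235$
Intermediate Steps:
$b = -9$ ($b = -3 + \frac{1}{2} \left(-12\right) = -3 - 6 = -9$)
$\left(-44 + 91\right) q{\left(b,0 \right)} = \left(-44 + 91\right) 5 = 47 \cdot 5 = 235$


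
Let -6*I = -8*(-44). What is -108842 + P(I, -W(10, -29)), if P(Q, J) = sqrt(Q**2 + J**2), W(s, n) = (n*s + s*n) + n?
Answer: -108842 + sqrt(3368905)/3 ≈ -1.0823e+5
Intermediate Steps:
W(s, n) = n + 2*n*s (W(s, n) = (n*s + n*s) + n = 2*n*s + n = n + 2*n*s)
I = -176/3 (I = -(-4)*(-44)/3 = -1/6*352 = -176/3 ≈ -58.667)
P(Q, J) = sqrt(J**2 + Q**2)
-108842 + P(I, -W(10, -29)) = -108842 + sqrt((-(-29)*(1 + 2*10))**2 + (-176/3)**2) = -108842 + sqrt((-(-29)*(1 + 20))**2 + 30976/9) = -108842 + sqrt((-(-29)*21)**2 + 30976/9) = -108842 + sqrt((-1*(-609))**2 + 30976/9) = -108842 + sqrt(609**2 + 30976/9) = -108842 + sqrt(370881 + 30976/9) = -108842 + sqrt(3368905/9) = -108842 + sqrt(3368905)/3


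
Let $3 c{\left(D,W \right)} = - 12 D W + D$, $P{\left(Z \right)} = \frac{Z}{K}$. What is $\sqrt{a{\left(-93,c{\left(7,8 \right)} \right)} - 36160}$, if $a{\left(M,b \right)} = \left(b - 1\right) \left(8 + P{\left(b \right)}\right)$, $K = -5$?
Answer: $\frac{2 i \sqrt{107579}}{3} \approx 218.66 i$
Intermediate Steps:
$P{\left(Z \right)} = - \frac{Z}{5}$ ($P{\left(Z \right)} = \frac{Z}{-5} = Z \left(- \frac{1}{5}\right) = - \frac{Z}{5}$)
$c{\left(D,W \right)} = \frac{D}{3} - 4 D W$ ($c{\left(D,W \right)} = \frac{- 12 D W + D}{3} = \frac{D - 12 D W}{3} = \frac{D}{3} - 4 D W$)
$a{\left(M,b \right)} = \left(-1 + b\right) \left(8 - \frac{b}{5}\right)$ ($a{\left(M,b \right)} = \left(b - 1\right) \left(8 - \frac{b}{5}\right) = \left(-1 + b\right) \left(8 - \frac{b}{5}\right)$)
$\sqrt{a{\left(-93,c{\left(7,8 \right)} \right)} - 36160} = \sqrt{\left(-8 - \frac{\left(\frac{1}{3} \cdot 7 \left(1 - 96\right)\right)^{2}}{5} + \frac{41 \cdot \frac{1}{3} \cdot 7 \left(1 - 96\right)}{5}\right) - 36160} = \sqrt{\left(-8 - \frac{\left(\frac{1}{3} \cdot 7 \left(-95\right)\right)^{2}}{5} + \frac{41 \cdot \frac{1}{3} \cdot 7 \left(-95\right)}{5}\right) - 36160} = \sqrt{\left(-8 - \frac{\left(- \frac{665}{3}\right)^{2}}{5} + \frac{41}{5} \left(- \frac{665}{3}\right)\right) - 36160} = \sqrt{\left(-8 - \frac{88445}{9} - \frac{5453}{3}\right) - 36160} = \sqrt{- \frac{104876}{9} - 36160} = \sqrt{- \frac{430316}{9}} = \frac{2 i \sqrt{107579}}{3}$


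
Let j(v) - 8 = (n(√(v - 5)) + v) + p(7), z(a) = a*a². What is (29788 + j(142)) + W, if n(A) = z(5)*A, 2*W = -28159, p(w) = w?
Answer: 31731/2 + 125*√137 ≈ 17329.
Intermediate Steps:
W = -28159/2 (W = (½)*(-28159) = -28159/2 ≈ -14080.)
z(a) = a³
n(A) = 125*A (n(A) = 5³*A = 125*A)
j(v) = 15 + v + 125*√(-5 + v) (j(v) = 8 + ((125*√(v - 5) + v) + 7) = 8 + ((125*√(-5 + v) + v) + 7) = 8 + ((v + 125*√(-5 + v)) + 7) = 8 + (7 + v + 125*√(-5 + v)) = 15 + v + 125*√(-5 + v))
(29788 + j(142)) + W = (29788 + (15 + 142 + 125*√(-5 + 142))) - 28159/2 = (29788 + (15 + 142 + 125*√137)) - 28159/2 = (29788 + (157 + 125*√137)) - 28159/2 = (29945 + 125*√137) - 28159/2 = 31731/2 + 125*√137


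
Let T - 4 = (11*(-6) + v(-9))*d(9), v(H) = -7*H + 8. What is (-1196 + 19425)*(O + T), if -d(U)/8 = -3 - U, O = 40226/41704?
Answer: 184340416149/20852 ≈ 8.8404e+6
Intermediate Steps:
O = 20113/20852 (O = 40226*(1/41704) = 20113/20852 ≈ 0.96456)
d(U) = 24 + 8*U (d(U) = -8*(-3 - U) = 24 + 8*U)
v(H) = 8 - 7*H
T = 484 (T = 4 + (11*(-6) + (8 - 7*(-9)))*(24 + 8*9) = 4 + (-66 + (8 + 63))*(24 + 72) = 4 + (-66 + 71)*96 = 4 + 5*96 = 4 + 480 = 484)
(-1196 + 19425)*(O + T) = (-1196 + 19425)*(20113/20852 + 484) = 18229*(10112481/20852) = 184340416149/20852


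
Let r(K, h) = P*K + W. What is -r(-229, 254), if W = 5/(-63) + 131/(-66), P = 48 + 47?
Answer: 30155291/1386 ≈ 21757.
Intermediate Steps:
P = 95
W = -2861/1386 (W = 5*(-1/63) + 131*(-1/66) = -5/63 - 131/66 = -2861/1386 ≈ -2.0642)
r(K, h) = -2861/1386 + 95*K (r(K, h) = 95*K - 2861/1386 = -2861/1386 + 95*K)
-r(-229, 254) = -(-2861/1386 + 95*(-229)) = -(-2861/1386 - 21755) = -1*(-30155291/1386) = 30155291/1386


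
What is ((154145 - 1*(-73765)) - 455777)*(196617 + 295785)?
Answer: -112202166534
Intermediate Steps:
((154145 - 1*(-73765)) - 455777)*(196617 + 295785) = ((154145 + 73765) - 455777)*492402 = (227910 - 455777)*492402 = -227867*492402 = -112202166534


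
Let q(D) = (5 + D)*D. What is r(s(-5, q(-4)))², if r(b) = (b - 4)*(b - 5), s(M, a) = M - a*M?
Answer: 756900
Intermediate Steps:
q(D) = D*(5 + D)
s(M, a) = M - M*a
r(b) = (-5 + b)*(-4 + b) (r(b) = (-4 + b)*(-5 + b) = (-5 + b)*(-4 + b))
r(s(-5, q(-4)))² = (20 + (-5*(1 - (-4)*(5 - 4)))² - (-45)*(1 - (-4)*(5 - 4)))² = (20 + (-5*(1 - (-4)))² - (-45)*(1 - (-4)))² = (20 + (-5*(1 - 1*(-4)))² - (-45)*(1 - 1*(-4)))² = (20 + (-5*(1 + 4))² - (-45)*(1 + 4))² = (20 + (-5*5)² - (-45)*5)² = (20 + (-25)² - 9*(-25))² = (20 + 625 + 225)² = 870² = 756900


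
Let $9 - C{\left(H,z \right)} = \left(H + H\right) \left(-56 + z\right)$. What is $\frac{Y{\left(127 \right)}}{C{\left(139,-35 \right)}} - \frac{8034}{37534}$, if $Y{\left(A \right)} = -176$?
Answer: $- \frac{104961211}{474936469} \approx -0.221$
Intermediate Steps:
$C{\left(H,z \right)} = 9 - 2 H \left(-56 + z\right)$ ($C{\left(H,z \right)} = 9 - \left(H + H\right) \left(-56 + z\right) = 9 - 2 H \left(-56 + z\right)$)
$\frac{Y{\left(127 \right)}}{C{\left(139,-35 \right)}} - \frac{8034}{37534} = - \frac{176}{9 + 112 \cdot 139 - 278 \left(-35\right)} - \frac{8034}{37534} = - \frac{176}{9 + 15568 + 9730} - \frac{4017}{18767} = - \frac{176}{25307} - \frac{4017}{18767} = - \frac{104961211}{474936469}$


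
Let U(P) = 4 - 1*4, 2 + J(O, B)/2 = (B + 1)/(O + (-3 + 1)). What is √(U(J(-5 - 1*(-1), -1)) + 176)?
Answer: 4*√11 ≈ 13.266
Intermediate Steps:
J(O, B) = -4 + 2*(1 + B)/(-2 + O) (J(O, B) = -4 + 2*((B + 1)/(O + (-3 + 1))) = -4 + 2*((1 + B)/(O - 2)) = -4 + 2*((1 + B)/(-2 + O)) = -4 + 2*(1 + B)/(-2 + O))
U(P) = 0 (U(P) = 4 - 4 = 0)
√(U(J(-5 - 1*(-1), -1)) + 176) = √(0 + 176) = √176 = 4*√11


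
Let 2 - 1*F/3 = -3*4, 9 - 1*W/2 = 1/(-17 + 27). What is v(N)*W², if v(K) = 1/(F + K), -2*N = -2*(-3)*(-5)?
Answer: 7921/1425 ≈ 5.5586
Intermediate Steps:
N = 15 (N = -(-2*(-3))*(-5)/2 = -3*(-5) = -½*(-30) = 15)
W = 89/5 (W = 18 - 2/(-17 + 27) = 18 - 2/10 = 18 - 2*⅒ = 18 - ⅕ = 89/5 ≈ 17.800)
F = 42 (F = 6 - (-9)*4 = 6 - 3*(-12) = 6 + 36 = 42)
v(K) = 1/(42 + K)
v(N)*W² = (89/5)²/(42 + 15) = (7921/25)/57 = (1/57)*(7921/25) = 7921/1425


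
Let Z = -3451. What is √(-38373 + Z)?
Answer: 4*I*√2614 ≈ 204.51*I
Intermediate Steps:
√(-38373 + Z) = √(-38373 - 3451) = √(-41824) = 4*I*√2614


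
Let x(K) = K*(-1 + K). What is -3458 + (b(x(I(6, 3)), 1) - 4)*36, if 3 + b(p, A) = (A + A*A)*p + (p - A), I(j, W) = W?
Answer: -3098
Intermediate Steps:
b(p, A) = -3 + p - A + p*(A + A²) (b(p, A) = -3 + ((A + A*A)*p + (p - A)) = -3 + ((A + A²)*p + (p - A)) = -3 + (p*(A + A²) + (p - A)) = -3 + (p - A + p*(A + A²)) = -3 + p - A + p*(A + A²))
-3458 + (b(x(I(6, 3)), 1) - 4)*36 = -3458 + ((-3 + 3*(-1 + 3) - 1*1 + 1*(3*(-1 + 3)) + (3*(-1 + 3))*1²) - 4)*36 = -3458 + ((-3 + 3*2 - 1 + 1*(3*2) + (3*2)*1) - 4)*36 = -3458 + ((-3 + 6 - 1 + 1*6 + 6*1) - 4)*36 = -3458 + ((-3 + 6 - 1 + 6 + 6) - 4)*36 = -3458 + (14 - 4)*36 = -3458 + 10*36 = -3458 + 360 = -3098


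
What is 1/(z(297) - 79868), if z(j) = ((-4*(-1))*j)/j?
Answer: -1/79864 ≈ -1.2521e-5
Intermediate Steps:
z(j) = 4 (z(j) = (4*j)/j = 4)
1/(z(297) - 79868) = 1/(4 - 79868) = 1/(-79864) = -1/79864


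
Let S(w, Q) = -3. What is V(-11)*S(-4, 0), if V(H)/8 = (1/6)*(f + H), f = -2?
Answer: 52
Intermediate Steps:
V(H) = -8/3 + 4*H/3 (V(H) = 8*((1/6)*(-2 + H)) = 8*((1*(⅙))*(-2 + H)) = 8*((-2 + H)/6) = 8*(-⅓ + H/6) = -8/3 + 4*H/3)
V(-11)*S(-4, 0) = (-8/3 + (4/3)*(-11))*(-3) = (-8/3 - 44/3)*(-3) = -52/3*(-3) = 52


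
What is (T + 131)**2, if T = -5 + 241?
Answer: 134689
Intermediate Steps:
T = 236
(T + 131)**2 = (236 + 131)**2 = 367**2 = 134689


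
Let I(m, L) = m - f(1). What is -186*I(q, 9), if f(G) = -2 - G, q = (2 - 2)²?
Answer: -558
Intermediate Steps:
q = 0 (q = 0² = 0)
I(m, L) = 3 + m (I(m, L) = m - (-2 - 1*1) = m - (-2 - 1) = m - 1*(-3) = m + 3 = 3 + m)
-186*I(q, 9) = -186*(3 + 0) = -186*3 = -558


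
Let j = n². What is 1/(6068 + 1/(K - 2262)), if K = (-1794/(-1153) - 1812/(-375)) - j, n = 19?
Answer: 377119213/2288359240359 ≈ 0.00016480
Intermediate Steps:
j = 361 (j = 19² = 361)
K = -51108463/144125 (K = (-1794/(-1153) - 1812/(-375)) - 1*361 = (-1794*(-1/1153) - 1812*(-1/375)) - 361 = (1794/1153 + 604/125) - 361 = 920662/144125 - 361 = -51108463/144125 ≈ -354.61)
1/(6068 + 1/(K - 2262)) = 1/(6068 + 1/(-51108463/144125 - 2262)) = 1/(6068 + 1/(-377119213/144125)) = 1/(6068 - 144125/377119213) = 1/(2288359240359/377119213) = 377119213/2288359240359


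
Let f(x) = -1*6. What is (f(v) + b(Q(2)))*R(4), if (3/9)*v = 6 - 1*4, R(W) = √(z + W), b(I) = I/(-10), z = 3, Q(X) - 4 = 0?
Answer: -32*√7/5 ≈ -16.933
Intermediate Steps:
Q(X) = 4 (Q(X) = 4 + 0 = 4)
b(I) = -I/10 (b(I) = I*(-⅒) = -I/10)
R(W) = √(3 + W)
v = 6 (v = 3*(6 - 1*4) = 3*(6 - 4) = 3*2 = 6)
f(x) = -6
(f(v) + b(Q(2)))*R(4) = (-6 - ⅒*4)*√(3 + 4) = (-6 - ⅖)*√7 = -32*√7/5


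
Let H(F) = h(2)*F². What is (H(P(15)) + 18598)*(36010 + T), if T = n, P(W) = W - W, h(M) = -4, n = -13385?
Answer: 420779750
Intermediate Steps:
P(W) = 0
H(F) = -4*F²
T = -13385
(H(P(15)) + 18598)*(36010 + T) = (-4*0² + 18598)*(36010 - 13385) = (-4*0 + 18598)*22625 = (0 + 18598)*22625 = 18598*22625 = 420779750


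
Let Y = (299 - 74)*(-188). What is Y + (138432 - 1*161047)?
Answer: -64915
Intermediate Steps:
Y = -42300 (Y = 225*(-188) = -42300)
Y + (138432 - 1*161047) = -42300 + (138432 - 1*161047) = -42300 + (138432 - 161047) = -42300 - 22615 = -64915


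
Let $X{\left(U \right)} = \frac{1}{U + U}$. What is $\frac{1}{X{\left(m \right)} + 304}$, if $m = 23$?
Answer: $\frac{46}{13985} \approx 0.0032892$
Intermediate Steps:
$X{\left(U \right)} = \frac{1}{2 U}$
$\frac{1}{X{\left(m \right)} + 304} = \frac{1}{\frac{1}{2 \cdot 23} + 304} = \frac{1}{\frac{1}{2} \cdot \frac{1}{23} + 304} = \frac{1}{\frac{1}{46} + 304} = \frac{1}{\frac{13985}{46}} = \frac{46}{13985}$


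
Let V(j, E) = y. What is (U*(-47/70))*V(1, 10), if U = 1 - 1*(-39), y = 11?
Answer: -2068/7 ≈ -295.43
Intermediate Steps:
V(j, E) = 11
U = 40 (U = 1 + 39 = 40)
(U*(-47/70))*V(1, 10) = (40*(-47/70))*11 = -188/7*11 = -2068/7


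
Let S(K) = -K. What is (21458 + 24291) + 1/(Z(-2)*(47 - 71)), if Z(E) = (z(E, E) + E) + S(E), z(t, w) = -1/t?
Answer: 548987/12 ≈ 45749.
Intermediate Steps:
Z(E) = -1/E (Z(E) = (-1/E + E) - E = (E - 1/E) - E = -1/E)
(21458 + 24291) + 1/(Z(-2)*(47 - 71)) = (21458 + 24291) + 1/((-1/(-2))*(47 - 71)) = 45749 + 1/(-1*(-½)*(-24)) = 45749 + 1/((½)*(-24)) = 45749 + 1/(-12) = 45749 - 1/12 = 548987/12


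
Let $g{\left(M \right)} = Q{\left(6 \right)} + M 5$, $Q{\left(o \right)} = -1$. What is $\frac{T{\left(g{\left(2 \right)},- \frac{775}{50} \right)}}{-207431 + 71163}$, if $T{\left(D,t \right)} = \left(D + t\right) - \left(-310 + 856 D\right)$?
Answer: $\frac{779}{14344} \approx 0.054308$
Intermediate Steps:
$g{\left(M \right)} = -1 + 5 M$ ($g{\left(M \right)} = -1 + M 5 = -1 + 5 M$)
$T{\left(D,t \right)} = 310 + t - 855 D$ ($T{\left(D,t \right)} = \left(D + t\right) - \left(-310 + 856 D\right) = 310 + t - 855 D$)
$\frac{T{\left(g{\left(2 \right)},- \frac{775}{50} \right)}}{-207431 + 71163} = \frac{310 - \frac{775}{50} - 855 \left(-1 + 5 \cdot 2\right)}{-207431 + 71163} = \frac{310 - \frac{31}{2} - 855 \left(-1 + 10\right)}{-136268} = \left(310 - \frac{31}{2} - 7695\right) \left(- \frac{1}{136268}\right) = \left(- \frac{14801}{2}\right) \left(- \frac{1}{136268}\right) = \frac{779}{14344}$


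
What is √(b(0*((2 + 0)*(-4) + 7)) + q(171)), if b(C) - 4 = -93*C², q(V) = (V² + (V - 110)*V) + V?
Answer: √39847 ≈ 199.62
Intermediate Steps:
q(V) = V + V² + V*(-110 + V) (q(V) = (V² + (-110 + V)*V) + V = (V² + V*(-110 + V)) + V = V + V² + V*(-110 + V))
b(C) = 4 - 93*C²
√(b(0*((2 + 0)*(-4) + 7)) + q(171)) = √((4 - 93*(0*((2 + 0)*(-4) + 7))²) + 171*(-109 + 2*171)) = √((4 - 93*(0*(2*(-4) + 7))²) + 171*(-109 + 342)) = √((4 - 93*(0*(-8 + 7))²) + 171*233) = √((4 - 93*(0*(-1))²) + 39843) = √((4 - 93*0²) + 39843) = √((4 - 93*0) + 39843) = √((4 + 0) + 39843) = √(4 + 39843) = √39847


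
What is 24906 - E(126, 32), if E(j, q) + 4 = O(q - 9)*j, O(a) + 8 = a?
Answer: 23020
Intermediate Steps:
O(a) = -8 + a
E(j, q) = -4 + j*(-17 + q) (E(j, q) = -4 + (-8 + (q - 9))*j = -4 + (-8 + (-9 + q))*j = -4 + (-17 + q)*j = -4 + j*(-17 + q))
24906 - E(126, 32) = 24906 - (-4 + 126*(-17 + 32)) = 24906 - (-4 + 126*15) = 24906 - (-4 + 1890) = 24906 - 1*1886 = 24906 - 1886 = 23020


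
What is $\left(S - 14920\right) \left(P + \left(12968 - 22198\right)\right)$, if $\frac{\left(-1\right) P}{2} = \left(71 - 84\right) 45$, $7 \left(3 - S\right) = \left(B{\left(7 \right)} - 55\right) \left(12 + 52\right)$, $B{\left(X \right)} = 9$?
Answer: $\frac{817888500}{7} \approx 1.1684 \cdot 10^{8}$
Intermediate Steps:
$S = \frac{2965}{7}$ ($S = 3 - \frac{\left(9 - 55\right) \left(12 + 52\right)}{7} = 3 - \frac{\left(-46\right) 64}{7} = 3 - - \frac{2944}{7} = 3 + \frac{2944}{7} = \frac{2965}{7} \approx 423.57$)
$P = 1170$ ($P = - 2 \left(71 - 84\right) 45 = - 2 \left(\left(-13\right) 45\right) = \left(-2\right) \left(-585\right) = 1170$)
$\left(S - 14920\right) \left(P + \left(12968 - 22198\right)\right) = \left(\frac{2965}{7} - 14920\right) \left(1170 + \left(12968 - 22198\right)\right) = - \frac{101475 \left(1170 - 9230\right)}{7} = \left(- \frac{101475}{7}\right) \left(-8060\right) = \frac{817888500}{7}$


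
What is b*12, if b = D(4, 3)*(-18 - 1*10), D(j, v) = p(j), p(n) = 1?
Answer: -336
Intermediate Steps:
D(j, v) = 1
b = -28 (b = 1*(-18 - 1*10) = 1*(-18 - 10) = 1*(-28) = -28)
b*12 = -28*12 = -336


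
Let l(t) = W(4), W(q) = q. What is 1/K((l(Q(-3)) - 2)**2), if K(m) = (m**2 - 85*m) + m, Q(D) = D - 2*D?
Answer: -1/320 ≈ -0.0031250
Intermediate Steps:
Q(D) = -D
l(t) = 4
K(m) = m**2 - 84*m
1/K((l(Q(-3)) - 2)**2) = 1/((4 - 2)**2*(-84 + (4 - 2)**2)) = 1/(2**2*(-84 + 2**2)) = 1/(4*(-84 + 4)) = 1/(4*(-80)) = 1/(-320) = -1/320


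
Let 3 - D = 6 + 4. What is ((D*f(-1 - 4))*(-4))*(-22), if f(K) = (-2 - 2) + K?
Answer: 5544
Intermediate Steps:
D = -7 (D = 3 - (6 + 4) = 3 - 1*10 = 3 - 10 = -7)
f(K) = -4 + K
((D*f(-1 - 4))*(-4))*(-22) = (-7*(-4 + (-1 - 4))*(-4))*(-22) = (-7*(-4 - 5)*(-4))*(-22) = (-7*(-9)*(-4))*(-22) = (63*(-4))*(-22) = -252*(-22) = 5544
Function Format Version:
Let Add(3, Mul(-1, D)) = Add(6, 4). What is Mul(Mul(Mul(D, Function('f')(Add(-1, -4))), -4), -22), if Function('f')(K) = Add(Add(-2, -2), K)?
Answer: 5544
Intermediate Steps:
D = -7 (D = Add(3, Mul(-1, Add(6, 4))) = Add(3, Mul(-1, 10)) = Add(3, -10) = -7)
Function('f')(K) = Add(-4, K)
Mul(Mul(Mul(D, Function('f')(Add(-1, -4))), -4), -22) = Mul(Mul(Mul(-7, Add(-4, Add(-1, -4))), -4), -22) = Mul(Mul(Mul(-7, Add(-4, -5)), -4), -22) = Mul(Mul(Mul(-7, -9), -4), -22) = Mul(Mul(63, -4), -22) = Mul(-252, -22) = 5544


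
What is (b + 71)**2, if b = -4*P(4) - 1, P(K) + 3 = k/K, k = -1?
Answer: 6889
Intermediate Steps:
P(K) = -3 - 1/K
b = 12 (b = -4*(-3 - 1/4) - 1 = -4*(-13/4) - 1 = 13 - 1 = 12)
(b + 71)**2 = (12 + 71)**2 = 83**2 = 6889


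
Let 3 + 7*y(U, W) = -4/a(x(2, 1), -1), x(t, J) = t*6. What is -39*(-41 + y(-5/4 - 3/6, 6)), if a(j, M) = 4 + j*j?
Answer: 59787/37 ≈ 1615.9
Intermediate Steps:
x(t, J) = 6*t
a(j, M) = 4 + j**2
y(U, W) = -16/37 (y(U, W) = -3/7 + (-4/(4 + (6*2)**2))/7 = -3/7 + (-4/(4 + 12**2))/7 = -3/7 + (-4/(4 + 144))/7 = -3/7 + (-4/148)/7 = -3/7 + (-4*1/148)/7 = -3/7 + (1/7)*(-1/37) = -3/7 - 1/259 = -16/37)
-39*(-41 + y(-5/4 - 3/6, 6)) = -39*(-41 - 16/37) = -39*(-1533/37) = 59787/37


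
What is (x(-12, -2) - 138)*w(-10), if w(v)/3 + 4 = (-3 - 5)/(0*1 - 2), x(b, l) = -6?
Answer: 0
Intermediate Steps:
w(v) = 0 (w(v) = -12 + 3*((-3 - 5)/(0*1 - 2)) = -12 + 3*(-8/(0 - 2)) = -12 + 3*(-8/(-2)) = -12 + 3*(-8*(-½)) = -12 + 3*4 = -12 + 12 = 0)
(x(-12, -2) - 138)*w(-10) = (-6 - 138)*0 = -144*0 = 0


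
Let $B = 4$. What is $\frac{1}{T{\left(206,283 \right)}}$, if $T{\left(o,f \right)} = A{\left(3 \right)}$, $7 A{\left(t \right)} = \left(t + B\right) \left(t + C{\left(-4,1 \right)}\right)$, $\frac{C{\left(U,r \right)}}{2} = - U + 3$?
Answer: $\frac{1}{17} \approx 0.058824$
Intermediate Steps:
$C{\left(U,r \right)} = 6 - 2 U$ ($C{\left(U,r \right)} = 2 \left(- U + 3\right) = 2 \left(3 - U\right) = 6 - 2 U$)
$A{\left(t \right)} = \frac{\left(4 + t\right) \left(14 + t\right)}{7}$ ($A{\left(t \right)} = \frac{\left(t + 4\right) \left(t + \left(6 - -8\right)\right)}{7} = \frac{\left(4 + t\right) \left(t + \left(6 + 8\right)\right)}{7} = \frac{\left(4 + t\right) \left(t + 14\right)}{7} = \frac{\left(4 + t\right) \left(14 + t\right)}{7}$)
$T{\left(o,f \right)} = 17$ ($T{\left(o,f \right)} = 8 + \frac{3^{2}}{7} + \frac{18}{7} \cdot 3 = 8 + \frac{1}{7} \cdot 9 + \frac{54}{7} = 8 + \frac{9}{7} + \frac{54}{7} = 17$)
$\frac{1}{T{\left(206,283 \right)}} = \frac{1}{17}$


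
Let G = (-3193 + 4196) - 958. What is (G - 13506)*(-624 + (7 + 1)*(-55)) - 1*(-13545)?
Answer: 14336049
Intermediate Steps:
G = 45 (G = 1003 - 958 = 45)
(G - 13506)*(-624 + (7 + 1)*(-55)) - 1*(-13545) = (45 - 13506)*(-624 + (7 + 1)*(-55)) - 1*(-13545) = -13461*(-624 + 8*(-55)) + 13545 = -13461*(-624 - 440) + 13545 = -13461*(-1064) + 13545 = 14322504 + 13545 = 14336049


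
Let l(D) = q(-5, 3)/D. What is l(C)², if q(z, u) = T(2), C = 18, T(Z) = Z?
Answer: 1/81 ≈ 0.012346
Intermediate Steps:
q(z, u) = 2
l(D) = 2/D
l(C)² = (2/18)² = (2*(1/18))² = (⅑)² = 1/81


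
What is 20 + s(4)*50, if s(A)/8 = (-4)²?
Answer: 6420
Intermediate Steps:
s(A) = 128 (s(A) = 8*(-4)² = 8*16 = 128)
20 + s(4)*50 = 20 + 128*50 = 20 + 6400 = 6420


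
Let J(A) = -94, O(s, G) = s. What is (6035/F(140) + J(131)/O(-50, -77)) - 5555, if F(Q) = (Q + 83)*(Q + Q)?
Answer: -1733653889/312200 ≈ -5553.0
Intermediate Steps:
F(Q) = 2*Q*(83 + Q) (F(Q) = (83 + Q)*(2*Q) = 2*Q*(83 + Q))
(6035/F(140) + J(131)/O(-50, -77)) - 5555 = (6035/((2*140*(83 + 140))) - 94/(-50)) - 5555 = (6035/((2*140*223)) - 94*(-1/50)) - 5555 = (6035/62440 + 47/25) - 5555 = (6035*(1/62440) + 47/25) - 5555 = (1207/12488 + 47/25) - 5555 = 617111/312200 - 5555 = -1733653889/312200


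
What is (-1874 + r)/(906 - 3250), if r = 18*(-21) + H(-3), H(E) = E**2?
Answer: 2243/2344 ≈ 0.95691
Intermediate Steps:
r = -369 (r = 18*(-21) + (-3)**2 = -378 + 9 = -369)
(-1874 + r)/(906 - 3250) = (-1874 - 369)/(906 - 3250) = -2243/(-2344) = -2243*(-1/2344) = 2243/2344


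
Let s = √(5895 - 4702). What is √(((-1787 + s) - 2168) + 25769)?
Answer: √(21814 + √1193) ≈ 147.81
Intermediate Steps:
s = √1193 ≈ 34.540
√(((-1787 + s) - 2168) + 25769) = √(((-1787 + √1193) - 2168) + 25769) = √((-3955 + √1193) + 25769) = √(21814 + √1193)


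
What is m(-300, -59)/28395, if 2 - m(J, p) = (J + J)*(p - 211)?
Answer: -161998/28395 ≈ -5.7052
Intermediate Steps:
m(J, p) = 2 - 2*J*(-211 + p) (m(J, p) = 2 - (J + J)*(p - 211) = 2 - 2*J*(-211 + p))
m(-300, -59)/28395 = (2 + 422*(-300) - 2*(-300)*(-59))/28395 = (2 - 126600 - 35400)*(1/28395) = -161998*1/28395 = -161998/28395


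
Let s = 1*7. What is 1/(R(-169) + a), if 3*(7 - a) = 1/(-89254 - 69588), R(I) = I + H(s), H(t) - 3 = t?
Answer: -476526/72431951 ≈ -0.0065789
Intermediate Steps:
s = 7
H(t) = 3 + t
R(I) = 10 + I (R(I) = I + (3 + 7) = I + 10 = 10 + I)
a = 3335683/476526 (a = 7 - 1/(3*(-89254 - 69588)) = 7 - ⅓/(-158842) = 7 - ⅓*(-1/158842) = 7 + 1/476526 = 3335683/476526 ≈ 7.0000)
1/(R(-169) + a) = 1/((10 - 169) + 3335683/476526) = 1/(-159 + 3335683/476526) = 1/(-72431951/476526) = -476526/72431951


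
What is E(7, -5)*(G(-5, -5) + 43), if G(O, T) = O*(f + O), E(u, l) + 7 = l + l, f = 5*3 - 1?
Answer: 34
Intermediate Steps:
f = 14 (f = 15 - 1 = 14)
E(u, l) = -7 + 2*l (E(u, l) = -7 + (l + l) = -7 + 2*l)
G(O, T) = O*(14 + O)
E(7, -5)*(G(-5, -5) + 43) = (-7 + 2*(-5))*(-5*(14 - 5) + 43) = (-7 - 10)*(-5*9 + 43) = -17*(-45 + 43) = -17*(-2) = 34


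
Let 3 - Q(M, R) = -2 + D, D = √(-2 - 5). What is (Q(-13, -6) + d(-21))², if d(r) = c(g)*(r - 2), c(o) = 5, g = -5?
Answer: (110 + I*√7)² ≈ 12093.0 + 582.07*I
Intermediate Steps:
D = I*√7 (D = √(-7) = I*√7 ≈ 2.6458*I)
d(r) = -10 + 5*r (d(r) = 5*(r - 2) = 5*(-2 + r) = -10 + 5*r)
Q(M, R) = 5 - I*√7 (Q(M, R) = 3 - (-2 + I*√7) = 3 + (2 - I*√7) = 5 - I*√7)
(Q(-13, -6) + d(-21))² = ((5 - I*√7) + (-10 + 5*(-21)))² = ((5 - I*√7) + (-10 - 105))² = ((5 - I*√7) - 115)² = (-110 - I*√7)²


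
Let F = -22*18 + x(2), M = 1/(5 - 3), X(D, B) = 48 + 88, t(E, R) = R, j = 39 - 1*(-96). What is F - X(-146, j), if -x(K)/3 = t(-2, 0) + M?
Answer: -1067/2 ≈ -533.50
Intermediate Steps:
j = 135 (j = 39 + 96 = 135)
X(D, B) = 136
M = 1/2 ≈ 0.50000
x(K) = -3/2 (x(K) = -3*(0 + 1/2) = -3*1/2 = -3/2)
F = -795/2 (F = -22*18 - 3/2 = -396 - 3/2 = -795/2 ≈ -397.50)
F - X(-146, j) = -795/2 - 1*136 = -795/2 - 136 = -1067/2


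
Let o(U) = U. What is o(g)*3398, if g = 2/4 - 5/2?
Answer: -6796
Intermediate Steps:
g = -2 (g = 2*(¼) - 5*½ = ½ - 5/2 = -2)
o(g)*3398 = -2*3398 = -6796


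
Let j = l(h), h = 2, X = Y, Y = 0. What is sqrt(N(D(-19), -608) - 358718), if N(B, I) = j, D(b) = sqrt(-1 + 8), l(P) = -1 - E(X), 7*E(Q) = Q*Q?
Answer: I*sqrt(358719) ≈ 598.93*I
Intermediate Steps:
X = 0
E(Q) = Q**2/7 (E(Q) = (Q*Q)/7 = Q**2/7)
l(P) = -1 (l(P) = -1 - 0**2/7 = -1 - 0/7 = -1 - 1*0 = -1 + 0 = -1)
D(b) = sqrt(7)
j = -1
N(B, I) = -1
sqrt(N(D(-19), -608) - 358718) = sqrt(-1 - 358718) = sqrt(-358719) = I*sqrt(358719)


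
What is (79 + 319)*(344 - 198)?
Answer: 58108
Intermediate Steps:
(79 + 319)*(344 - 198) = 398*146 = 58108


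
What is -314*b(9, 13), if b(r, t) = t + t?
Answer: -8164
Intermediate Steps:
b(r, t) = 2*t
-314*b(9, 13) = -628*13 = -314*26 = -8164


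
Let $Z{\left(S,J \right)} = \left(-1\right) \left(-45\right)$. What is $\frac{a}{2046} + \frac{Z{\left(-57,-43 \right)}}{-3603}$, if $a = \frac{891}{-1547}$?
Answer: $- \frac{1471137}{115192714} \approx -0.012771$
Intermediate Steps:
$Z{\left(S,J \right)} = 45$
$a = - \frac{891}{1547}$ ($a = 891 \left(- \frac{1}{1547}\right) = - \frac{891}{1547} \approx -0.57595$)
$\frac{a}{2046} + \frac{Z{\left(-57,-43 \right)}}{-3603} = - \frac{891}{1547 \cdot 2046} + \frac{45}{-3603} = \left(- \frac{891}{1547}\right) \frac{1}{2046} + 45 \left(- \frac{1}{3603}\right) = - \frac{27}{95914} - \frac{15}{1201} = - \frac{1471137}{115192714}$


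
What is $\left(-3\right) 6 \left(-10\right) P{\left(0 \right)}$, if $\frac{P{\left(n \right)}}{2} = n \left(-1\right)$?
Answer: $0$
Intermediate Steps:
$P{\left(n \right)} = - 2 n$ ($P{\left(n \right)} = 2 n \left(-1\right) = 2 \left(- n\right) = - 2 n$)
$\left(-3\right) 6 \left(-10\right) P{\left(0 \right)} = \left(-3\right) 6 \left(-10\right) \left(\left(-2\right) 0\right) = \left(-18\right) \left(-10\right) 0 = 180 \cdot 0 = 0$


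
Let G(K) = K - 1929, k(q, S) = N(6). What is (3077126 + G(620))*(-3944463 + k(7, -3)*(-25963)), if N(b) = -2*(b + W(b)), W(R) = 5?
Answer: -10375582742309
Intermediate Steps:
N(b) = -10 - 2*b (N(b) = -2*(b + 5) = -2*(5 + b) = -10 - 2*b)
k(q, S) = -22 (k(q, S) = -10 - 2*6 = -10 - 12 = -22)
G(K) = -1929 + K
(3077126 + G(620))*(-3944463 + k(7, -3)*(-25963)) = (3077126 + (-1929 + 620))*(-3944463 - 22*(-25963)) = (3077126 - 1309)*(-3944463 + 571186) = 3075817*(-3373277) = -10375582742309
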